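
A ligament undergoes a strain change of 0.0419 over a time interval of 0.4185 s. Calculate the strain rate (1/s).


strain_rate = delta_strain / delta_t
strain_rate = 0.0419 / 0.4185
strain_rate = 0.1001


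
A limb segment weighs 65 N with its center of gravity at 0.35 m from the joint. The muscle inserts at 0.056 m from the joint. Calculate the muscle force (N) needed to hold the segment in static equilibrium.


F_muscle = W * d_load / d_muscle
F_muscle = 65 * 0.35 / 0.056
Numerator = 22.7500
F_muscle = 406.2500


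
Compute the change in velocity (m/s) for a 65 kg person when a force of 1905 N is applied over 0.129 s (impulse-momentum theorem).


J = F * dt = 1905 * 0.129 = 245.7450 N*s
delta_v = J / m
delta_v = 245.7450 / 65
delta_v = 3.7807


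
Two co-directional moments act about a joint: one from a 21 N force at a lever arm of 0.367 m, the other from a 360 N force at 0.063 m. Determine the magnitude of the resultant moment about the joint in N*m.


M = F1 * d1 + F2 * d2
M = 21 * 0.367 + 360 * 0.063
M = 7.7070 + 22.6800
M = 30.3870


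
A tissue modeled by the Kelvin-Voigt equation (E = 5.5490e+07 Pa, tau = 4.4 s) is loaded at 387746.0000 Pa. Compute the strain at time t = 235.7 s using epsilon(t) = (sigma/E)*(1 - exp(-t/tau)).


epsilon(t) = (sigma/E) * (1 - exp(-t/tau))
sigma/E = 387746.0000 / 5.5490e+07 = 0.0070
exp(-t/tau) = exp(-235.7 / 4.4) = 5.4404e-24
epsilon = 0.0070 * (1 - 5.4404e-24)
epsilon = 0.0070


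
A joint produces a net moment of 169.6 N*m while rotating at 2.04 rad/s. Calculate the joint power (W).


P = M * omega
P = 169.6 * 2.04
P = 345.9840


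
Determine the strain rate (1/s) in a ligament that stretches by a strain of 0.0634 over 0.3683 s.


strain_rate = delta_strain / delta_t
strain_rate = 0.0634 / 0.3683
strain_rate = 0.1721


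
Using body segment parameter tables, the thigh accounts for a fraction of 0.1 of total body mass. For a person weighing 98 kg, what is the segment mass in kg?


m_segment = body_mass * fraction
m_segment = 98 * 0.1
m_segment = 9.8000


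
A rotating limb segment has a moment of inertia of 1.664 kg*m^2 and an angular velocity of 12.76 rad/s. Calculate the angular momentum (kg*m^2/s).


L = I * omega
L = 1.664 * 12.76
L = 21.2326


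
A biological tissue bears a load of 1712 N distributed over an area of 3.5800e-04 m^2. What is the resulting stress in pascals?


stress = F / A
stress = 1712 / 3.5800e-04
stress = 4.7821e+06


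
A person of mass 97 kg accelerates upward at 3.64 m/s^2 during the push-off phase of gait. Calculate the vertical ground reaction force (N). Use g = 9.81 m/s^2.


GRF = m * (g + a)
GRF = 97 * (9.81 + 3.64)
GRF = 97 * 13.4500
GRF = 1304.6500


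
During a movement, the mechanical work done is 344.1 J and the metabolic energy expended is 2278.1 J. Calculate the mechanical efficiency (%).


eta = (W_mech / E_meta) * 100
eta = (344.1 / 2278.1) * 100
ratio = 0.1510
eta = 15.1047


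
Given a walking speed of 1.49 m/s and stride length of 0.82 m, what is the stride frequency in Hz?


f = v / stride_length
f = 1.49 / 0.82
f = 1.8171


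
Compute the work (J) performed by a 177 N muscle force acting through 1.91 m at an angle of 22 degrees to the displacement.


W = F * d * cos(theta)
theta = 22 deg = 0.3840 rad
cos(theta) = 0.9272
W = 177 * 1.91 * 0.9272
W = 313.4530


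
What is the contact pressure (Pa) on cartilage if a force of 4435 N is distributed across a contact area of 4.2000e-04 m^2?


P = F / A
P = 4435 / 4.2000e-04
P = 1.0560e+07


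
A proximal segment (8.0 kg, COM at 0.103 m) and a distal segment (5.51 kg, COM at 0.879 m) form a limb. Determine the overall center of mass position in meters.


COM = (m1*x1 + m2*x2) / (m1 + m2)
COM = (8.0*0.103 + 5.51*0.879) / (8.0 + 5.51)
Numerator = 5.6673
Denominator = 13.5100
COM = 0.4195


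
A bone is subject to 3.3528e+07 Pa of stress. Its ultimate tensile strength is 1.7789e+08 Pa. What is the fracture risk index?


FRI = applied / ultimate
FRI = 3.3528e+07 / 1.7789e+08
FRI = 0.1885


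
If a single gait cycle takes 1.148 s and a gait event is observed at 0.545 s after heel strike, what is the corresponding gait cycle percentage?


pct = (event_time / cycle_time) * 100
pct = (0.545 / 1.148) * 100
ratio = 0.4747
pct = 47.4739


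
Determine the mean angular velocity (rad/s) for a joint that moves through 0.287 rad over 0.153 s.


omega = delta_theta / delta_t
omega = 0.287 / 0.153
omega = 1.8758


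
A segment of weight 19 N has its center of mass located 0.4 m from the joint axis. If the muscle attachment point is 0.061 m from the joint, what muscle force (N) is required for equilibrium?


F_muscle = W * d_load / d_muscle
F_muscle = 19 * 0.4 / 0.061
Numerator = 7.6000
F_muscle = 124.5902


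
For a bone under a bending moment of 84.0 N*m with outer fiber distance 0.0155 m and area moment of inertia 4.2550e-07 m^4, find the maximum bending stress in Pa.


sigma = M * c / I
sigma = 84.0 * 0.0155 / 4.2550e-07
M * c = 1.3020
sigma = 3.0599e+06


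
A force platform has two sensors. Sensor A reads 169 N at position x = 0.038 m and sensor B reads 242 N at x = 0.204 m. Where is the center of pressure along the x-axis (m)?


COP_x = (F1*x1 + F2*x2) / (F1 + F2)
COP_x = (169*0.038 + 242*0.204) / (169 + 242)
Numerator = 55.7900
Denominator = 411
COP_x = 0.1357


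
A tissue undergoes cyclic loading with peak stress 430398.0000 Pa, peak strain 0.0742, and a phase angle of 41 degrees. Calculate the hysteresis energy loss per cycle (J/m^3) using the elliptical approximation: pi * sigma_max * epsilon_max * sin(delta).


E_loss = pi * sigma_max * epsilon_max * sin(delta)
delta = 41 deg = 0.7156 rad
sin(delta) = 0.6561
E_loss = pi * 430398.0000 * 0.0742 * 0.6561
E_loss = 65821.3733


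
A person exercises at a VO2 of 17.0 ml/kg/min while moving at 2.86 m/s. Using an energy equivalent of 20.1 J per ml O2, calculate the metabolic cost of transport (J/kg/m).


Power per kg = VO2 * 20.1 / 60
Power per kg = 17.0 * 20.1 / 60 = 5.6950 W/kg
Cost = power_per_kg / speed
Cost = 5.6950 / 2.86
Cost = 1.9913


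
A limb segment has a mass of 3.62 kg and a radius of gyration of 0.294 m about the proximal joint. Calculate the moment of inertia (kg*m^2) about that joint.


I = m * k^2
I = 3.62 * 0.294^2
k^2 = 0.0864
I = 0.3129


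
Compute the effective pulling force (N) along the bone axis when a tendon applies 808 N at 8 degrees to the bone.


F_eff = F_tendon * cos(theta)
theta = 8 deg = 0.1396 rad
cos(theta) = 0.9903
F_eff = 808 * 0.9903
F_eff = 800.1366


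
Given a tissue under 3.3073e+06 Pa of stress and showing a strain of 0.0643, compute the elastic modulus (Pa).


E = stress / strain
E = 3.3073e+06 / 0.0643
E = 5.1435e+07


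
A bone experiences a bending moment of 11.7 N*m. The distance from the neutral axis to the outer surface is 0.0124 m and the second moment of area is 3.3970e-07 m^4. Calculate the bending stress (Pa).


sigma = M * c / I
sigma = 11.7 * 0.0124 / 3.3970e-07
M * c = 0.1451
sigma = 427082.7200


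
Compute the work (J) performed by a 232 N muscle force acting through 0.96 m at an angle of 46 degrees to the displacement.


W = F * d * cos(theta)
theta = 46 deg = 0.8029 rad
cos(theta) = 0.6947
W = 232 * 0.96 * 0.6947
W = 154.7143


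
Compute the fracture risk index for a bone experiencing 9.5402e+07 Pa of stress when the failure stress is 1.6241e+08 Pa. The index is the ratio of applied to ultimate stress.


FRI = applied / ultimate
FRI = 9.5402e+07 / 1.6241e+08
FRI = 0.5874


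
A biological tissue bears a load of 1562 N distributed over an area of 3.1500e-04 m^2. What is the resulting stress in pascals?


stress = F / A
stress = 1562 / 3.1500e-04
stress = 4.9587e+06


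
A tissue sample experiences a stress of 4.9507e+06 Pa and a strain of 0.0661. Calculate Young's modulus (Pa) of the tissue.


E = stress / strain
E = 4.9507e+06 / 0.0661
E = 7.4897e+07


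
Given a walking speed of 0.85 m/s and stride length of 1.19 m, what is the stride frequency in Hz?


f = v / stride_length
f = 0.85 / 1.19
f = 0.7143


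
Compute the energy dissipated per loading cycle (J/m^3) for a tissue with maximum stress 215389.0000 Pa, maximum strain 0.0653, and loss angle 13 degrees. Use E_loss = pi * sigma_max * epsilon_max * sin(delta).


E_loss = pi * sigma_max * epsilon_max * sin(delta)
delta = 13 deg = 0.2269 rad
sin(delta) = 0.2250
E_loss = pi * 215389.0000 * 0.0653 * 0.2250
E_loss = 9939.7304


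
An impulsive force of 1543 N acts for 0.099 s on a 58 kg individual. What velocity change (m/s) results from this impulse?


J = F * dt = 1543 * 0.099 = 152.7570 N*s
delta_v = J / m
delta_v = 152.7570 / 58
delta_v = 2.6337


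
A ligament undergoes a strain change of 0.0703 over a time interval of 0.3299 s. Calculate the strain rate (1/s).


strain_rate = delta_strain / delta_t
strain_rate = 0.0703 / 0.3299
strain_rate = 0.2131


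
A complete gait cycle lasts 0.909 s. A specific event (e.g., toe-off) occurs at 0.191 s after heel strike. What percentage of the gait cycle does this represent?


pct = (event_time / cycle_time) * 100
pct = (0.191 / 0.909) * 100
ratio = 0.2101
pct = 21.0121


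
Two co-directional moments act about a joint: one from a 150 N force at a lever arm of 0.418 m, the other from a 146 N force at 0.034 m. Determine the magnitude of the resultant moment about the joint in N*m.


M = F1 * d1 + F2 * d2
M = 150 * 0.418 + 146 * 0.034
M = 62.7000 + 4.9640
M = 67.6640


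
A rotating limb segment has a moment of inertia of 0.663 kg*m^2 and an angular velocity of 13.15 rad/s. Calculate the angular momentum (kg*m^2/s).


L = I * omega
L = 0.663 * 13.15
L = 8.7185


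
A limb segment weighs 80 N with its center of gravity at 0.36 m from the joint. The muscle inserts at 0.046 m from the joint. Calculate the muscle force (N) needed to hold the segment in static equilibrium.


F_muscle = W * d_load / d_muscle
F_muscle = 80 * 0.36 / 0.046
Numerator = 28.8000
F_muscle = 626.0870


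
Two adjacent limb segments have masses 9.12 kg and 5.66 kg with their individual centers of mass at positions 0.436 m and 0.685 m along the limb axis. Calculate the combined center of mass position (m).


COM = (m1*x1 + m2*x2) / (m1 + m2)
COM = (9.12*0.436 + 5.66*0.685) / (9.12 + 5.66)
Numerator = 7.8534
Denominator = 14.7800
COM = 0.5314


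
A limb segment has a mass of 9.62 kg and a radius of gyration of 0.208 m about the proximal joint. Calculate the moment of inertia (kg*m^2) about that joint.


I = m * k^2
I = 9.62 * 0.208^2
k^2 = 0.0433
I = 0.4162


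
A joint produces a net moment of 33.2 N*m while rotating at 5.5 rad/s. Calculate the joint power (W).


P = M * omega
P = 33.2 * 5.5
P = 182.6000


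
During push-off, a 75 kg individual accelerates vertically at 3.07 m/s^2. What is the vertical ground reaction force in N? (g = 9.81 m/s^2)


GRF = m * (g + a)
GRF = 75 * (9.81 + 3.07)
GRF = 75 * 12.8800
GRF = 966.0000


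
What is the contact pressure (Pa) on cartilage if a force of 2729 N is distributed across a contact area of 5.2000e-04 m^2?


P = F / A
P = 2729 / 5.2000e-04
P = 5.2481e+06


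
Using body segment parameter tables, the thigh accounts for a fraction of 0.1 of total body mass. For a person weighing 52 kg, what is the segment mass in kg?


m_segment = body_mass * fraction
m_segment = 52 * 0.1
m_segment = 5.2000


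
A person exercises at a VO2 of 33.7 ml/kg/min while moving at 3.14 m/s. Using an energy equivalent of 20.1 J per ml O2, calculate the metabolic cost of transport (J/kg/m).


Power per kg = VO2 * 20.1 / 60
Power per kg = 33.7 * 20.1 / 60 = 11.2895 W/kg
Cost = power_per_kg / speed
Cost = 11.2895 / 3.14
Cost = 3.5954


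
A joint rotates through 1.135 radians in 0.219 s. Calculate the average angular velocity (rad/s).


omega = delta_theta / delta_t
omega = 1.135 / 0.219
omega = 5.1826


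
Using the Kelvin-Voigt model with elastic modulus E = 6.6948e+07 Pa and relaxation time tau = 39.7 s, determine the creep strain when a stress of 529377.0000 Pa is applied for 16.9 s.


epsilon(t) = (sigma/E) * (1 - exp(-t/tau))
sigma/E = 529377.0000 / 6.6948e+07 = 0.0079
exp(-t/tau) = exp(-16.9 / 39.7) = 0.6533
epsilon = 0.0079 * (1 - 0.6533)
epsilon = 0.0027


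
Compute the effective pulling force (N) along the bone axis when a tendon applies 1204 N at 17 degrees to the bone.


F_eff = F_tendon * cos(theta)
theta = 17 deg = 0.2967 rad
cos(theta) = 0.9563
F_eff = 1204 * 0.9563
F_eff = 1151.3909


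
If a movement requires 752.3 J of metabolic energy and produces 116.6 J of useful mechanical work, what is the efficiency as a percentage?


eta = (W_mech / E_meta) * 100
eta = (116.6 / 752.3) * 100
ratio = 0.1550
eta = 15.4991


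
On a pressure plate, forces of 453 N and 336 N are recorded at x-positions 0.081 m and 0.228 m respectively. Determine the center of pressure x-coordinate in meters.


COP_x = (F1*x1 + F2*x2) / (F1 + F2)
COP_x = (453*0.081 + 336*0.228) / (453 + 336)
Numerator = 113.3010
Denominator = 789
COP_x = 0.1436


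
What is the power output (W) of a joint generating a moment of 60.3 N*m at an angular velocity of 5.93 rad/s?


P = M * omega
P = 60.3 * 5.93
P = 357.5790


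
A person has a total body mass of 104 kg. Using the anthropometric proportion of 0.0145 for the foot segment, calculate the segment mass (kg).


m_segment = body_mass * fraction
m_segment = 104 * 0.0145
m_segment = 1.5080


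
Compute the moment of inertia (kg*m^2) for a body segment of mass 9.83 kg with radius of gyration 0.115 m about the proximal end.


I = m * k^2
I = 9.83 * 0.115^2
k^2 = 0.0132
I = 0.1300


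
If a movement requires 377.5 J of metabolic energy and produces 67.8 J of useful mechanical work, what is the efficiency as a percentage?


eta = (W_mech / E_meta) * 100
eta = (67.8 / 377.5) * 100
ratio = 0.1796
eta = 17.9603


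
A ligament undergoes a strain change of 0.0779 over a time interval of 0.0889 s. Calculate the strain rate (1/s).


strain_rate = delta_strain / delta_t
strain_rate = 0.0779 / 0.0889
strain_rate = 0.8763


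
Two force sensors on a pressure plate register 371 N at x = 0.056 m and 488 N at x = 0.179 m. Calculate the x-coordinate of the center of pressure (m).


COP_x = (F1*x1 + F2*x2) / (F1 + F2)
COP_x = (371*0.056 + 488*0.179) / (371 + 488)
Numerator = 108.1280
Denominator = 859
COP_x = 0.1259


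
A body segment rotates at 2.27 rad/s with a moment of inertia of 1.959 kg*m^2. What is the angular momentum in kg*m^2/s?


L = I * omega
L = 1.959 * 2.27
L = 4.4469


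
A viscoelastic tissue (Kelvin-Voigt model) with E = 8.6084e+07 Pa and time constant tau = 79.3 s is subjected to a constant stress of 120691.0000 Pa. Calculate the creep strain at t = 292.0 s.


epsilon(t) = (sigma/E) * (1 - exp(-t/tau))
sigma/E = 120691.0000 / 8.6084e+07 = 0.0014
exp(-t/tau) = exp(-292.0 / 79.3) = 0.0252
epsilon = 0.0014 * (1 - 0.0252)
epsilon = 0.0014


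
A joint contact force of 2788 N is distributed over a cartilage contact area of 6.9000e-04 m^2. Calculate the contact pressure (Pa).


P = F / A
P = 2788 / 6.9000e-04
P = 4.0406e+06


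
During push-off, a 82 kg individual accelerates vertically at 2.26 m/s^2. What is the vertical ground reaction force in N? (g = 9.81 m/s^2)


GRF = m * (g + a)
GRF = 82 * (9.81 + 2.26)
GRF = 82 * 12.0700
GRF = 989.7400


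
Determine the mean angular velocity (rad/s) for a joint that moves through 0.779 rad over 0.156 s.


omega = delta_theta / delta_t
omega = 0.779 / 0.156
omega = 4.9936


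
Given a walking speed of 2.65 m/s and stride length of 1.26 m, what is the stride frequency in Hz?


f = v / stride_length
f = 2.65 / 1.26
f = 2.1032


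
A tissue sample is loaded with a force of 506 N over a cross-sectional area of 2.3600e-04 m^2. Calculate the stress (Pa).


stress = F / A
stress = 506 / 2.3600e-04
stress = 2.1441e+06


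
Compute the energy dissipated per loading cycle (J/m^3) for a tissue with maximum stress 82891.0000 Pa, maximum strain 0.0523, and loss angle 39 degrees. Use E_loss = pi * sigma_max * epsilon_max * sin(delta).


E_loss = pi * sigma_max * epsilon_max * sin(delta)
delta = 39 deg = 0.6807 rad
sin(delta) = 0.6293
E_loss = pi * 82891.0000 * 0.0523 * 0.6293
E_loss = 8570.9852


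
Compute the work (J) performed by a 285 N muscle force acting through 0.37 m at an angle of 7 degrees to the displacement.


W = F * d * cos(theta)
theta = 7 deg = 0.1222 rad
cos(theta) = 0.9925
W = 285 * 0.37 * 0.9925
W = 104.6640


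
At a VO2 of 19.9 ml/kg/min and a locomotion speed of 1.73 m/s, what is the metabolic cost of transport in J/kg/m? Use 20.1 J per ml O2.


Power per kg = VO2 * 20.1 / 60
Power per kg = 19.9 * 20.1 / 60 = 6.6665 W/kg
Cost = power_per_kg / speed
Cost = 6.6665 / 1.73
Cost = 3.8535


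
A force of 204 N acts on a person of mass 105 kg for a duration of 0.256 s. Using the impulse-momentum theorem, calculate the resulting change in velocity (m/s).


J = F * dt = 204 * 0.256 = 52.2240 N*s
delta_v = J / m
delta_v = 52.2240 / 105
delta_v = 0.4974


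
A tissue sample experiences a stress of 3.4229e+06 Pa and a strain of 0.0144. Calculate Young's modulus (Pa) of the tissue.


E = stress / strain
E = 3.4229e+06 / 0.0144
E = 2.3770e+08


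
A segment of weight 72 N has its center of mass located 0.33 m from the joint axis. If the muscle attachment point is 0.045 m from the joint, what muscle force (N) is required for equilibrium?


F_muscle = W * d_load / d_muscle
F_muscle = 72 * 0.33 / 0.045
Numerator = 23.7600
F_muscle = 528.0000


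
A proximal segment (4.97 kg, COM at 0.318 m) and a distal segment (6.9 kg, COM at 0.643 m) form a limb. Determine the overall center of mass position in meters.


COM = (m1*x1 + m2*x2) / (m1 + m2)
COM = (4.97*0.318 + 6.9*0.643) / (4.97 + 6.9)
Numerator = 6.0172
Denominator = 11.8700
COM = 0.5069


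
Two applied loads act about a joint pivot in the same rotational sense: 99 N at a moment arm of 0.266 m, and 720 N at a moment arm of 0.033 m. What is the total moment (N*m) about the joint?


M = F1 * d1 + F2 * d2
M = 99 * 0.266 + 720 * 0.033
M = 26.3340 + 23.7600
M = 50.0940


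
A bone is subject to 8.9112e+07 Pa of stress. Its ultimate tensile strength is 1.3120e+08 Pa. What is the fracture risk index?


FRI = applied / ultimate
FRI = 8.9112e+07 / 1.3120e+08
FRI = 0.6792


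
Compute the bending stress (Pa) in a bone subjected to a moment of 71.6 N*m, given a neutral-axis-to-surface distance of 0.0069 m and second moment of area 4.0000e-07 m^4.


sigma = M * c / I
sigma = 71.6 * 0.0069 / 4.0000e-07
M * c = 0.4940
sigma = 1.2351e+06


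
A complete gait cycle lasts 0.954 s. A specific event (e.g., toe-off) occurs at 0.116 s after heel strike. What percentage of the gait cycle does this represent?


pct = (event_time / cycle_time) * 100
pct = (0.116 / 0.954) * 100
ratio = 0.1216
pct = 12.1593


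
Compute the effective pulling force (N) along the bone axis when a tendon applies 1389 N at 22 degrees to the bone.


F_eff = F_tendon * cos(theta)
theta = 22 deg = 0.3840 rad
cos(theta) = 0.9272
F_eff = 1389 * 0.9272
F_eff = 1287.8584


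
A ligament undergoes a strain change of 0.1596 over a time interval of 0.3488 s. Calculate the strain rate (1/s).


strain_rate = delta_strain / delta_t
strain_rate = 0.1596 / 0.3488
strain_rate = 0.4576


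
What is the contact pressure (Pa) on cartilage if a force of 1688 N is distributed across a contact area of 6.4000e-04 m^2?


P = F / A
P = 1688 / 6.4000e-04
P = 2.6375e+06


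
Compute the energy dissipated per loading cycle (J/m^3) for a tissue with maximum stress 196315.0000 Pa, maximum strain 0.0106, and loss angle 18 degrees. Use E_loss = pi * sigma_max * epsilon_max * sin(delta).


E_loss = pi * sigma_max * epsilon_max * sin(delta)
delta = 18 deg = 0.3142 rad
sin(delta) = 0.3090
E_loss = pi * 196315.0000 * 0.0106 * 0.3090
E_loss = 2020.1871


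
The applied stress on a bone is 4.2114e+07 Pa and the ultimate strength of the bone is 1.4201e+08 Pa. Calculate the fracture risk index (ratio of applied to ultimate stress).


FRI = applied / ultimate
FRI = 4.2114e+07 / 1.4201e+08
FRI = 0.2966


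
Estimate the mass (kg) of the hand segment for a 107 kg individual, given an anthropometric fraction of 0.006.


m_segment = body_mass * fraction
m_segment = 107 * 0.006
m_segment = 0.6420


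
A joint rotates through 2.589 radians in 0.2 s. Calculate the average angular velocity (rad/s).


omega = delta_theta / delta_t
omega = 2.589 / 0.2
omega = 12.9450


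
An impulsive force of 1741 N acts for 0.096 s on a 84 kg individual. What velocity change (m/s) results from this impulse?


J = F * dt = 1741 * 0.096 = 167.1360 N*s
delta_v = J / m
delta_v = 167.1360 / 84
delta_v = 1.9897


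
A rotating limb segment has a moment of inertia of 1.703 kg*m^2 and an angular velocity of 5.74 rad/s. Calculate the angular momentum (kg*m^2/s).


L = I * omega
L = 1.703 * 5.74
L = 9.7752


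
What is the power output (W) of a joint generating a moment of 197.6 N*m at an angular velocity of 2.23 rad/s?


P = M * omega
P = 197.6 * 2.23
P = 440.6480


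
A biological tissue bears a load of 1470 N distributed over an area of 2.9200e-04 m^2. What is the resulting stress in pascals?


stress = F / A
stress = 1470 / 2.9200e-04
stress = 5.0342e+06


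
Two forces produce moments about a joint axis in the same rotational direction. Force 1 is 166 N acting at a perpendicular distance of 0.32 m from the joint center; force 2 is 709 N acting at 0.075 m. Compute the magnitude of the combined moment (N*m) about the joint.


M = F1 * d1 + F2 * d2
M = 166 * 0.32 + 709 * 0.075
M = 53.1200 + 53.1750
M = 106.2950


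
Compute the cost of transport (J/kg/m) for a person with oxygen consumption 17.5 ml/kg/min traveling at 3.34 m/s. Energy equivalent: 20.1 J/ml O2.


Power per kg = VO2 * 20.1 / 60
Power per kg = 17.5 * 20.1 / 60 = 5.8625 W/kg
Cost = power_per_kg / speed
Cost = 5.8625 / 3.34
Cost = 1.7552


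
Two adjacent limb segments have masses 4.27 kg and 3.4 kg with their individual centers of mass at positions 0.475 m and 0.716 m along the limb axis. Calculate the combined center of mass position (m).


COM = (m1*x1 + m2*x2) / (m1 + m2)
COM = (4.27*0.475 + 3.4*0.716) / (4.27 + 3.4)
Numerator = 4.4627
Denominator = 7.6700
COM = 0.5818


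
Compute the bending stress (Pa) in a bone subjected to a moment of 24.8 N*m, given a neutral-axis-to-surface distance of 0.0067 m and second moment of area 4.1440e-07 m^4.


sigma = M * c / I
sigma = 24.8 * 0.0067 / 4.1440e-07
M * c = 0.1662
sigma = 400965.2510


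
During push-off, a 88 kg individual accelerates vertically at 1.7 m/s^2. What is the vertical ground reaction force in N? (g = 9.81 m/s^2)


GRF = m * (g + a)
GRF = 88 * (9.81 + 1.7)
GRF = 88 * 11.5100
GRF = 1012.8800


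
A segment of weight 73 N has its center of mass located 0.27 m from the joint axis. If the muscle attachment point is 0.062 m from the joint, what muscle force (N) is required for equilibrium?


F_muscle = W * d_load / d_muscle
F_muscle = 73 * 0.27 / 0.062
Numerator = 19.7100
F_muscle = 317.9032


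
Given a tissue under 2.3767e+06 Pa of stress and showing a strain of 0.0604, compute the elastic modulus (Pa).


E = stress / strain
E = 2.3767e+06 / 0.0604
E = 3.9349e+07


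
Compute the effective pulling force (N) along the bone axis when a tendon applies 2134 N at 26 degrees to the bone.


F_eff = F_tendon * cos(theta)
theta = 26 deg = 0.4538 rad
cos(theta) = 0.8988
F_eff = 2134 * 0.8988
F_eff = 1918.0265


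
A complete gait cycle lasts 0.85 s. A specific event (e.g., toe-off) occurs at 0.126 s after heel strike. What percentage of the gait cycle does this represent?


pct = (event_time / cycle_time) * 100
pct = (0.126 / 0.85) * 100
ratio = 0.1482
pct = 14.8235


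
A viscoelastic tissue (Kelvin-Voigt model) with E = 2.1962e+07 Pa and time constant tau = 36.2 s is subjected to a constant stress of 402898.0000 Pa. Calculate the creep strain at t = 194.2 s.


epsilon(t) = (sigma/E) * (1 - exp(-t/tau))
sigma/E = 402898.0000 / 2.1962e+07 = 0.0183
exp(-t/tau) = exp(-194.2 / 36.2) = 0.0047
epsilon = 0.0183 * (1 - 0.0047)
epsilon = 0.0183


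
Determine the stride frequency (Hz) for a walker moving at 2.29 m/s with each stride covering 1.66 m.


f = v / stride_length
f = 2.29 / 1.66
f = 1.3795


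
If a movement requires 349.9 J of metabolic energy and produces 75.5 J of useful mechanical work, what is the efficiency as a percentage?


eta = (W_mech / E_meta) * 100
eta = (75.5 / 349.9) * 100
ratio = 0.2158
eta = 21.5776


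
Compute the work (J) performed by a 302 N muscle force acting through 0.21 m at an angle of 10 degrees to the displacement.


W = F * d * cos(theta)
theta = 10 deg = 0.1745 rad
cos(theta) = 0.9848
W = 302 * 0.21 * 0.9848
W = 62.4565


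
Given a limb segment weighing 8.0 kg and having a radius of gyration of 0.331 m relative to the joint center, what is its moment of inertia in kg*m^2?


I = m * k^2
I = 8.0 * 0.331^2
k^2 = 0.1096
I = 0.8765


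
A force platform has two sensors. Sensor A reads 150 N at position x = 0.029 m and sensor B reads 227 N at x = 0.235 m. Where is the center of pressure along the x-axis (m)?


COP_x = (F1*x1 + F2*x2) / (F1 + F2)
COP_x = (150*0.029 + 227*0.235) / (150 + 227)
Numerator = 57.6950
Denominator = 377
COP_x = 0.1530


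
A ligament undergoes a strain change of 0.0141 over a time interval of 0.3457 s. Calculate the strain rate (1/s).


strain_rate = delta_strain / delta_t
strain_rate = 0.0141 / 0.3457
strain_rate = 0.0408


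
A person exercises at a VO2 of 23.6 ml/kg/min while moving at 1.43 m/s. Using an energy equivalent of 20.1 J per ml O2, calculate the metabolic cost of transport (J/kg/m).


Power per kg = VO2 * 20.1 / 60
Power per kg = 23.6 * 20.1 / 60 = 7.9060 W/kg
Cost = power_per_kg / speed
Cost = 7.9060 / 1.43
Cost = 5.5287


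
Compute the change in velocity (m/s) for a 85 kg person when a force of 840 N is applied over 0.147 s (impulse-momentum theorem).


J = F * dt = 840 * 0.147 = 123.4800 N*s
delta_v = J / m
delta_v = 123.4800 / 85
delta_v = 1.4527


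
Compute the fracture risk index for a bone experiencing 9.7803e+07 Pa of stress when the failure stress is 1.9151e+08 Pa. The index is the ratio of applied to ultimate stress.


FRI = applied / ultimate
FRI = 9.7803e+07 / 1.9151e+08
FRI = 0.5107


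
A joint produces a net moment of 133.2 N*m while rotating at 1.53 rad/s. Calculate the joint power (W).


P = M * omega
P = 133.2 * 1.53
P = 203.7960


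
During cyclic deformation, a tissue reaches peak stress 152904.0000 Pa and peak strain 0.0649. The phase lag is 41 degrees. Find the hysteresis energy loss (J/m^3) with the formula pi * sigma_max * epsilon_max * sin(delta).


E_loss = pi * sigma_max * epsilon_max * sin(delta)
delta = 41 deg = 0.7156 rad
sin(delta) = 0.6561
E_loss = pi * 152904.0000 * 0.0649 * 0.6561
E_loss = 20452.9677


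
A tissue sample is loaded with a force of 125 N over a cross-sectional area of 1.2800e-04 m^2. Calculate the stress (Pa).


stress = F / A
stress = 125 / 1.2800e-04
stress = 976562.5000


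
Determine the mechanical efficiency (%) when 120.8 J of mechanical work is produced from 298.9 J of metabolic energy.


eta = (W_mech / E_meta) * 100
eta = (120.8 / 298.9) * 100
ratio = 0.4041
eta = 40.4149


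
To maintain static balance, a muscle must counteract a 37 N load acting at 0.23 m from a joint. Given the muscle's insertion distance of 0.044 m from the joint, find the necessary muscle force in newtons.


F_muscle = W * d_load / d_muscle
F_muscle = 37 * 0.23 / 0.044
Numerator = 8.5100
F_muscle = 193.4091


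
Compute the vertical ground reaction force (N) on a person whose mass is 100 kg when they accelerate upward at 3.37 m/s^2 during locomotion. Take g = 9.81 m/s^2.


GRF = m * (g + a)
GRF = 100 * (9.81 + 3.37)
GRF = 100 * 13.1800
GRF = 1318.0000


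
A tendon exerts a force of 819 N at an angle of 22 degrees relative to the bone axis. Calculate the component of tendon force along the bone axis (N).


F_eff = F_tendon * cos(theta)
theta = 22 deg = 0.3840 rad
cos(theta) = 0.9272
F_eff = 819 * 0.9272
F_eff = 759.3636


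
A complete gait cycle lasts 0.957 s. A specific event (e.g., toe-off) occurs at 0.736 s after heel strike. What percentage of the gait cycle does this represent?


pct = (event_time / cycle_time) * 100
pct = (0.736 / 0.957) * 100
ratio = 0.7691
pct = 76.9070


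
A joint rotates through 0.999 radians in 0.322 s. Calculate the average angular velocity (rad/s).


omega = delta_theta / delta_t
omega = 0.999 / 0.322
omega = 3.1025


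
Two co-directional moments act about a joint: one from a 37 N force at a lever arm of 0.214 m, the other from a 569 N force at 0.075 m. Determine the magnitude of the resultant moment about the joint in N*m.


M = F1 * d1 + F2 * d2
M = 37 * 0.214 + 569 * 0.075
M = 7.9180 + 42.6750
M = 50.5930


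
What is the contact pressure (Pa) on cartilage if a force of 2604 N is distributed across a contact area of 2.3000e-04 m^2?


P = F / A
P = 2604 / 2.3000e-04
P = 1.1322e+07


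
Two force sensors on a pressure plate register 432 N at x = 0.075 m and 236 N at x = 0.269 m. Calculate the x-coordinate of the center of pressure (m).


COP_x = (F1*x1 + F2*x2) / (F1 + F2)
COP_x = (432*0.075 + 236*0.269) / (432 + 236)
Numerator = 95.8840
Denominator = 668
COP_x = 0.1435


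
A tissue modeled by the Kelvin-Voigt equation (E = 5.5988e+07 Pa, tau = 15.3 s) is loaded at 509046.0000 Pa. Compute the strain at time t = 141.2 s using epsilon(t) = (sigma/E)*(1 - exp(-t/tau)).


epsilon(t) = (sigma/E) * (1 - exp(-t/tau))
sigma/E = 509046.0000 / 5.5988e+07 = 0.0091
exp(-t/tau) = exp(-141.2 / 15.3) = 9.8175e-05
epsilon = 0.0091 * (1 - 9.8175e-05)
epsilon = 0.0091


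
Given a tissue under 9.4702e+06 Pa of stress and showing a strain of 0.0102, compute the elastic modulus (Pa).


E = stress / strain
E = 9.4702e+06 / 0.0102
E = 9.2845e+08


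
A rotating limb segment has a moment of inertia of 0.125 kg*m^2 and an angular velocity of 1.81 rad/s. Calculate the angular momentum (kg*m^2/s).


L = I * omega
L = 0.125 * 1.81
L = 0.2263


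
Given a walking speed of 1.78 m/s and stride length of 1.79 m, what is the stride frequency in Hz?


f = v / stride_length
f = 1.78 / 1.79
f = 0.9944


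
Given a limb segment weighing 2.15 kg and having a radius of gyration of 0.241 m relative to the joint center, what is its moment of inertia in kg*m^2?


I = m * k^2
I = 2.15 * 0.241^2
k^2 = 0.0581
I = 0.1249


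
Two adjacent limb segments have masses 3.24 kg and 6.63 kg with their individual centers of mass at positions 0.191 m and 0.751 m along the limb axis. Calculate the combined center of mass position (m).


COM = (m1*x1 + m2*x2) / (m1 + m2)
COM = (3.24*0.191 + 6.63*0.751) / (3.24 + 6.63)
Numerator = 5.5980
Denominator = 9.8700
COM = 0.5672


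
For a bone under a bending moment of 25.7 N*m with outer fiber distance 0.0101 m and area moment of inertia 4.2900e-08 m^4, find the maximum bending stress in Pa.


sigma = M * c / I
sigma = 25.7 * 0.0101 / 4.2900e-08
M * c = 0.2596
sigma = 6.0506e+06


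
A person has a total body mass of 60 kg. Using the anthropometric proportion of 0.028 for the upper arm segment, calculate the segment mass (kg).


m_segment = body_mass * fraction
m_segment = 60 * 0.028
m_segment = 1.6800


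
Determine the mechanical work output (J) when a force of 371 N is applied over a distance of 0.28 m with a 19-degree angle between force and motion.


W = F * d * cos(theta)
theta = 19 deg = 0.3316 rad
cos(theta) = 0.9455
W = 371 * 0.28 * 0.9455
W = 98.2205


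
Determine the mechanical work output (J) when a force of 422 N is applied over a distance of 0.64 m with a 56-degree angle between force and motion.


W = F * d * cos(theta)
theta = 56 deg = 0.9774 rad
cos(theta) = 0.5592
W = 422 * 0.64 * 0.5592
W = 151.0268


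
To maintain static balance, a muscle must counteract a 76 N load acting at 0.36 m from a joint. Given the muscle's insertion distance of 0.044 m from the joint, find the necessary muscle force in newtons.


F_muscle = W * d_load / d_muscle
F_muscle = 76 * 0.36 / 0.044
Numerator = 27.3600
F_muscle = 621.8182


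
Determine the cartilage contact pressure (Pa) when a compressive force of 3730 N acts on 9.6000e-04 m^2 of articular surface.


P = F / A
P = 3730 / 9.6000e-04
P = 3.8854e+06


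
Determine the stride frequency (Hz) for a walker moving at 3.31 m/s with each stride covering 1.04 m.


f = v / stride_length
f = 3.31 / 1.04
f = 3.1827


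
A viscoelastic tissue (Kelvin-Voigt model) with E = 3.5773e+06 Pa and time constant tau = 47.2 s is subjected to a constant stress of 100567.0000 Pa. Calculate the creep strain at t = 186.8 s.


epsilon(t) = (sigma/E) * (1 - exp(-t/tau))
sigma/E = 100567.0000 / 3.5773e+06 = 0.0281
exp(-t/tau) = exp(-186.8 / 47.2) = 0.0191
epsilon = 0.0281 * (1 - 0.0191)
epsilon = 0.0276


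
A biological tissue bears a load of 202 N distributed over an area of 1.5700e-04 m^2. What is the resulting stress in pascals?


stress = F / A
stress = 202 / 1.5700e-04
stress = 1.2866e+06


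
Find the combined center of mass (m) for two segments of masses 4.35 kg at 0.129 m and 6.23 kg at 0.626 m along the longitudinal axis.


COM = (m1*x1 + m2*x2) / (m1 + m2)
COM = (4.35*0.129 + 6.23*0.626) / (4.35 + 6.23)
Numerator = 4.4611
Denominator = 10.5800
COM = 0.4217


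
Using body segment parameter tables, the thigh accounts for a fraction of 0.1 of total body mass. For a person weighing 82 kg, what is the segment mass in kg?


m_segment = body_mass * fraction
m_segment = 82 * 0.1
m_segment = 8.2000


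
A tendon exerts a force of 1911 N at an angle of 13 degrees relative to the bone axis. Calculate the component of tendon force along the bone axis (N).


F_eff = F_tendon * cos(theta)
theta = 13 deg = 0.2269 rad
cos(theta) = 0.9744
F_eff = 1911 * 0.9744
F_eff = 1862.0212


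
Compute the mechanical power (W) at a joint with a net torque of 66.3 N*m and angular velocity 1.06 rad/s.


P = M * omega
P = 66.3 * 1.06
P = 70.2780


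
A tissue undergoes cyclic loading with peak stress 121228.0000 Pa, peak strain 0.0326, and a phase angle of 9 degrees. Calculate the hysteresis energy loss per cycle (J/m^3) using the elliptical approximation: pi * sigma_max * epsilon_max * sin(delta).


E_loss = pi * sigma_max * epsilon_max * sin(delta)
delta = 9 deg = 0.1571 rad
sin(delta) = 0.1564
E_loss = pi * 121228.0000 * 0.0326 * 0.1564
E_loss = 1942.2398


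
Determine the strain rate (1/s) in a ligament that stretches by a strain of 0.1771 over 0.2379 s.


strain_rate = delta_strain / delta_t
strain_rate = 0.1771 / 0.2379
strain_rate = 0.7444


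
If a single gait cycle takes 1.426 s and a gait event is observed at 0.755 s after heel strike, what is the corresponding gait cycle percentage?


pct = (event_time / cycle_time) * 100
pct = (0.755 / 1.426) * 100
ratio = 0.5295
pct = 52.9453


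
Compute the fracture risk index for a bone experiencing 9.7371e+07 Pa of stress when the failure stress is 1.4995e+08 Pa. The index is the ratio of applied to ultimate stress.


FRI = applied / ultimate
FRI = 9.7371e+07 / 1.4995e+08
FRI = 0.6494


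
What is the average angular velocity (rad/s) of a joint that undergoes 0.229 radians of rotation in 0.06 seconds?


omega = delta_theta / delta_t
omega = 0.229 / 0.06
omega = 3.8167


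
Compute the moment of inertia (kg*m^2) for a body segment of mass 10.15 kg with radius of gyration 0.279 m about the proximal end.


I = m * k^2
I = 10.15 * 0.279^2
k^2 = 0.0778
I = 0.7901


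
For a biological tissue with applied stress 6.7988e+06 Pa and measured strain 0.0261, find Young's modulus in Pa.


E = stress / strain
E = 6.7988e+06 / 0.0261
E = 2.6049e+08


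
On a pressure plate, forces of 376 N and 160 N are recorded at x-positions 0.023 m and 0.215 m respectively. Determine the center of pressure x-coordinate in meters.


COP_x = (F1*x1 + F2*x2) / (F1 + F2)
COP_x = (376*0.023 + 160*0.215) / (376 + 160)
Numerator = 43.0480
Denominator = 536
COP_x = 0.0803


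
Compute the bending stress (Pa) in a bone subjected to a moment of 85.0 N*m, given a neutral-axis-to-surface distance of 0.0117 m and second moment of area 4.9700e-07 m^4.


sigma = M * c / I
sigma = 85.0 * 0.0117 / 4.9700e-07
M * c = 0.9945
sigma = 2.0010e+06


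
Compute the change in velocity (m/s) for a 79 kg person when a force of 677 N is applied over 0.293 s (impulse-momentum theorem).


J = F * dt = 677 * 0.293 = 198.3610 N*s
delta_v = J / m
delta_v = 198.3610 / 79
delta_v = 2.5109


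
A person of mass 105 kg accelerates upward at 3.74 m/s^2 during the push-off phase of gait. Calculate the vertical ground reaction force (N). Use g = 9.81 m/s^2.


GRF = m * (g + a)
GRF = 105 * (9.81 + 3.74)
GRF = 105 * 13.5500
GRF = 1422.7500


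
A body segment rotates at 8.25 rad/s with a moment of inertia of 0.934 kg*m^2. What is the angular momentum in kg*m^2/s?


L = I * omega
L = 0.934 * 8.25
L = 7.7055


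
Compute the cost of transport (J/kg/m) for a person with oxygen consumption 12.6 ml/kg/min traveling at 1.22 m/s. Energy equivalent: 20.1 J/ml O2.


Power per kg = VO2 * 20.1 / 60
Power per kg = 12.6 * 20.1 / 60 = 4.2210 W/kg
Cost = power_per_kg / speed
Cost = 4.2210 / 1.22
Cost = 3.4598


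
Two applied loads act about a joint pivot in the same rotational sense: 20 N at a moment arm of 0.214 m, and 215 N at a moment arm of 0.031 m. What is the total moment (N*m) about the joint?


M = F1 * d1 + F2 * d2
M = 20 * 0.214 + 215 * 0.031
M = 4.2800 + 6.6650
M = 10.9450


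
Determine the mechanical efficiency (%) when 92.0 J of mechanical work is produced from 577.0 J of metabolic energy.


eta = (W_mech / E_meta) * 100
eta = (92.0 / 577.0) * 100
ratio = 0.1594
eta = 15.9445


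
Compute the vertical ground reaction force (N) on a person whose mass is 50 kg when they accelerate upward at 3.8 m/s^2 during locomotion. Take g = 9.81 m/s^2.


GRF = m * (g + a)
GRF = 50 * (9.81 + 3.8)
GRF = 50 * 13.6100
GRF = 680.5000


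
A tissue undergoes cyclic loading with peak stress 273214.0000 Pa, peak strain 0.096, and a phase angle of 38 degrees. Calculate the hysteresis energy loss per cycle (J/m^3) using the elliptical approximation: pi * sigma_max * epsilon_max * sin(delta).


E_loss = pi * sigma_max * epsilon_max * sin(delta)
delta = 38 deg = 0.6632 rad
sin(delta) = 0.6157
E_loss = pi * 273214.0000 * 0.096 * 0.6157
E_loss = 50730.1369


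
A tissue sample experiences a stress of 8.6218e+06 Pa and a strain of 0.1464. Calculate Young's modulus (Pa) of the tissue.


E = stress / strain
E = 8.6218e+06 / 0.1464
E = 5.8892e+07


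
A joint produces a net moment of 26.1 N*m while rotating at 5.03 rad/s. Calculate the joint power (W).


P = M * omega
P = 26.1 * 5.03
P = 131.2830


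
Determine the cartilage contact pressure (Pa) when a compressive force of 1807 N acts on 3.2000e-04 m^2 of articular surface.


P = F / A
P = 1807 / 3.2000e-04
P = 5.6469e+06


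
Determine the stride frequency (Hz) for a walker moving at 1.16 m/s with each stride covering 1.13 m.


f = v / stride_length
f = 1.16 / 1.13
f = 1.0265


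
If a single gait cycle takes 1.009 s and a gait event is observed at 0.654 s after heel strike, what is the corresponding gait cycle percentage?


pct = (event_time / cycle_time) * 100
pct = (0.654 / 1.009) * 100
ratio = 0.6482
pct = 64.8167
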